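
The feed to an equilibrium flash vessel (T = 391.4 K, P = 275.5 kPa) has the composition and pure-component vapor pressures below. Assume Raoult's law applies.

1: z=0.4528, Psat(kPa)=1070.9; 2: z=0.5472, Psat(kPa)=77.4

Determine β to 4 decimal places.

Raoult's law: Kᵢ = Pᵢˢᵃᵗ/P = Pᵢˢᵃᵗ/275.5.
  K_1 = 1070.9/275.5 = 3.887114, K_2 = 77.4/275.5 = 0.280944
Material balance + equilibrium reduce to Σ zᵢ(Kᵢ−1)/(1+β(Kᵢ−1)) = 0.
Check two-phase: ΣzᵢKᵢ = 1.9138 > 1 and Σzᵢ/Kᵢ = 2.0642 > 1, so g(0) = 0.9138 > 0 and g(1) = -1.0642 < 0.
Binary case is linear: z₁(K₁−1)(1+β(K₂−1)) + z₂(K₂−1)(1+β(K₁−1)) = 0
⇒ β = [z₁(K₁−1)+z₂(K₂−1)] / [−(K₁−1)(K₂−1)] = 0.91382/2.07600 = 0.4402

β = 0.4402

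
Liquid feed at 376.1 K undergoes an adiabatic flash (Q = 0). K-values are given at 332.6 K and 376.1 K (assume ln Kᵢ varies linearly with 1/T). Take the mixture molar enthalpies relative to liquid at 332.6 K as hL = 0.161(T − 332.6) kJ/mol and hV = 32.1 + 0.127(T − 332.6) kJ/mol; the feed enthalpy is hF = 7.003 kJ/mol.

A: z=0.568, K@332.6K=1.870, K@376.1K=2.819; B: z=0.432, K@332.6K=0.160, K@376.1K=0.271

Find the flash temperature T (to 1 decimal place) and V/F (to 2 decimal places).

Adiabatic flash: solve Rachford–Rice at each trial T, then check hF = ψ·hV(T) + (1−ψ)·hL(T).
  T = 332.6 K: K = (1.870, 0.160), RR gives ψ = 0.180, H_out = 5.766 kJ/mol
  T = 376.1 K: K = (2.819, 0.271), RR gives ψ = 0.542, H_out = 23.590 kJ/mol
  T = 354.4 K: K = (2.326, 0.212), RR gives ψ = 0.395, H_out = 15.891 kJ/mol
  T = 343.5 K: K = (2.093, 0.185), RR gives ψ = 0.302, H_out = 11.323 kJ/mol
  T = 338.1 K: K = (1.981, 0.172), RR gives ψ = 0.246, H_out = 8.734 kJ/mol
  T = 335.4 K: K = (1.926, 0.166), RR gives ψ = 0.215, H_out = 7.326 kJ/mol
  T = 334.0 K: K = (1.898, 0.163), RR gives ψ = 0.198, H_out = 6.560 kJ/mol
Linear interpolation between T = 334.0 (H_out = 6.560) and T = 335.4 (H_out = 7.326) on hF = 7.003 gives T ≈ 334.8 K, at which ψ = 0.21.

T = 334.8 K, V/F = 0.21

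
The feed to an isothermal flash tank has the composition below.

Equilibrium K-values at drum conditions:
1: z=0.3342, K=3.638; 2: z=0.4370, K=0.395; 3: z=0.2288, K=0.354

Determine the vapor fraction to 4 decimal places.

ψ = 0.2873

Let ψ = V/F and solve Σ zᵢ(Kᵢ−1)/(1+ψ(Kᵢ−1)) = 0.
Feasibility: ΣzᵢKᵢ = 1.4694, Σzᵢ/Kᵢ = 1.8445 — both > 1, two phases present.
Newton–Raphson from ψ = 0.69:
  ψ = 0.6900: g = -0.40790, g' = -1.0745 → ψ = 0.3104
  ψ = 0.3104: g = -0.02567, g' = -1.0949 → ψ = 0.2870
  ψ = 0.2870: g = 0.00042, g' = -1.1315 → ψ = 0.2873
Converged at ψ = 0.2873.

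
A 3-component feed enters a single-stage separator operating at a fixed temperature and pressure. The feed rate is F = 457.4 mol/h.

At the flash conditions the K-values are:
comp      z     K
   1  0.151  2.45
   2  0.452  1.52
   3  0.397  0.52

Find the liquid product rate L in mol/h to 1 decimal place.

Material balance + equilibrium reduce to Σ zᵢ(Kᵢ−1)/(1+β(Kᵢ−1)) = 0.
Feasibility: ΣzᵢKᵢ = 1.263, Σzᵢ/Kᵢ = 1.122 — both > 1, two phases present.
Iterate (Newton) starting at β = 0.5:
  β = 0.500: g = 0.0627, g' = -0.342 → β = 0.683
Converged at β = 0.683.
Then V = β·F = 0.6828·457.4 = 312.3 mol/h and L = F − V = 145.1 mol/h.

L = 145.1 mol/h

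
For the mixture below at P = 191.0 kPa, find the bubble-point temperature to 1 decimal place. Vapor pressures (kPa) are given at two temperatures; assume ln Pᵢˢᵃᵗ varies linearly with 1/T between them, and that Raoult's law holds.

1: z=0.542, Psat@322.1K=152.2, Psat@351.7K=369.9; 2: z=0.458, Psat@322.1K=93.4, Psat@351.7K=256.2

Bubble-point temperature: ΣzᵢPᵢˢᵃᵗ(T) = P. Interpolate ln Pᵢˢᵃᵗ = aᵢ + bᵢ/T.
  T = 322.1 K: ΣzᵢPᵢˢᵃᵗ = 125.27 kPa
  T = 351.7 K: ΣzᵢPᵢˢᵃᵗ = 317.83 kPa
  T = 336.9 K: ΣzᵢPᵢˢᵃᵗ = 203.57 kPa
  T = 329.5 K: ΣzᵢPᵢˢᵃᵗ = 160.55 kPa
  T = 333.2 K: ΣzᵢPᵢˢᵃᵗ = 181.02 kPa
  T = 335.0 K: ΣzᵢPᵢˢᵃᵗ = 191.72 kPa
Interpolating between 333.2 K and 335.0 K gives T ≈ 334.9 K.

T = 334.9 K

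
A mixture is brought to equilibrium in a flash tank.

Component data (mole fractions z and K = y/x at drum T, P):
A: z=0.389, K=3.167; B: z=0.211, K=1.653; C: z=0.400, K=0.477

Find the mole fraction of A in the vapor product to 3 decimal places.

y_A = 0.429

Newton iteration, V/F⁰ = 0.53:
  V/F = 0.530: g = 0.2053, g' = -0.655 → V/F = 0.844
  V/F = 0.844: g = 0.0126, g' = -0.616 → V/F = 0.864
Converged at V/F = 0.864.
Compositions from xᵢ = zᵢ/(1+V/F(Kᵢ−1)), yᵢ = Kᵢxᵢ:
  A: x = 0.135, y = 0.429
  B: x = 0.135, y = 0.223
  C: x = 0.730, y = 0.348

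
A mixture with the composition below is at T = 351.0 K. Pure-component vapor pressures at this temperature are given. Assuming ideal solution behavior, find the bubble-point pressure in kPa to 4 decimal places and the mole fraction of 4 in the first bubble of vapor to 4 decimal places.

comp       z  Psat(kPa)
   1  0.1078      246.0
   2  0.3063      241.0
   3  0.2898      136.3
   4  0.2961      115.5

At the bubble point ψ → 0, so ΣzᵢKᵢ = 1 with Kᵢ = Pᵢˢᵃᵗ/P ⇒ P = ΣzᵢPᵢˢᵃᵗ.
P = 0.1078·246.0 + 0.3063·241.0 + 0.2898·136.3 + 0.2961·115.5 = 174.0364 kPa
yᵢ = zᵢPᵢˢᵃᵗ/P ⇒ y_4 = 0.2961·115.5/174.0364 = 0.1965

Pbub = 174.0364 kPa, y_4 = 0.1965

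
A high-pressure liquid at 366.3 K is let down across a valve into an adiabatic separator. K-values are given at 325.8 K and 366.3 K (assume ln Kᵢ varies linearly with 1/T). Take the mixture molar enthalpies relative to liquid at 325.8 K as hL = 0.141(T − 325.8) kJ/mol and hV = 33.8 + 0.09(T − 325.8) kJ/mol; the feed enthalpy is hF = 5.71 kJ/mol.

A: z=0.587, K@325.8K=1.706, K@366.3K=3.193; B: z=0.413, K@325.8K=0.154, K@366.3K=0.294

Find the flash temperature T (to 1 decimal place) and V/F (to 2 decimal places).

T = 327.9 K, V/F = 0.16

Adiabatic flash: solve Rachford–Rice at each trial T, then check hF = ψ·hV(T) + (1−ψ)·hL(T).
  T = 325.8 K: K = (1.706, 0.154), RR gives ψ = 0.109, H_out = 3.680 kJ/mol
  T = 366.3 K: K = (3.193, 0.294), RR gives ψ = 0.643, H_out = 26.120 kJ/mol
  T = 346.1 K: K = (2.379, 0.217), RR gives ψ = 0.450, H_out = 17.613 kJ/mol
  T = 336.0 K: K = (2.026, 0.184), RR gives ψ = 0.317, H_out = 11.985 kJ/mol
  T = 330.9 K: K = (1.862, 0.169), RR gives ψ = 0.227, H_out = 8.324 kJ/mol
  T = 328.4 K: K = (1.784, 0.161), RR gives ψ = 0.173, H_out = 6.202 kJ/mol
  T = 327.1 K: K = (1.745, 0.158), RR gives ψ = 0.142, H_out = 4.986 kJ/mol
Linear interpolation between T = 327.1 (H_out = 4.986) and T = 328.4 (H_out = 6.202) on hF = 5.71 gives T ≈ 327.9 K, at which ψ = 0.16.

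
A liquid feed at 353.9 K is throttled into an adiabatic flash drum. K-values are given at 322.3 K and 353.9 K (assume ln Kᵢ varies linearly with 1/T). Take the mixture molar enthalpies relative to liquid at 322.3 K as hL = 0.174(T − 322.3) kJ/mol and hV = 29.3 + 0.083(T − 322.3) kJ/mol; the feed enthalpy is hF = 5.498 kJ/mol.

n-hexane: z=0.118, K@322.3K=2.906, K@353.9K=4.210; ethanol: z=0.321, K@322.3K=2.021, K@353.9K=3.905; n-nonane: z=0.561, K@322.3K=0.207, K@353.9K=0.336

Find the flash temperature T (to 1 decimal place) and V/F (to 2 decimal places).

Adiabatic flash: solve Rachford–Rice at each trial T, then check hF = ψ·hV(T) + (1−ψ)·hL(T).
  T = 322.3 K: K = (2.906, 2.021, 0.207), RR gives ψ = 0.103, H_out = 3.021 kJ/mol
  T = 353.9 K: K = (4.210, 3.905, 0.336), RR gives ψ = 0.473, H_out = 18.000 kJ/mol
  T = 338.1 K: K = (3.528, 2.853, 0.267), RR gives ψ = 0.321, H_out = 11.684 kJ/mol
  T = 330.2 K: K = (3.209, 2.411, 0.236), RR gives ψ = 0.225, H_out = 7.808 kJ/mol
  T = 326.2 K: K = (3.054, 2.207, 0.221), RR gives ψ = 0.167, H_out = 5.527 kJ/mol
  T = 324.2 K: K = (2.978, 2.110, 0.214), RR gives ψ = 0.136, H_out = 4.280 kJ/mol
Linear interpolation between T = 324.2 (H_out = 4.280) and T = 326.2 (H_out = 5.527) on hF = 5.498 gives T ≈ 326.2 K, at which ψ = 0.17.

T = 326.2 K, V/F = 0.17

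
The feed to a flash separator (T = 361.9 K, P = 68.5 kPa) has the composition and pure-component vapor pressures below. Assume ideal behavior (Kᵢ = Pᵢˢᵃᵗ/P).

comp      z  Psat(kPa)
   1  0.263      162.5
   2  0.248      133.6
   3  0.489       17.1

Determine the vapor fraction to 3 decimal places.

Raoult's law: Kᵢ = Pᵢˢᵃᵗ/P = Pᵢˢᵃᵗ/68.5.
  K_1 = 162.5/68.5 = 2.37226, K_2 = 133.6/68.5 = 1.95036, K_3 = 17.1/68.5 = 0.24964
Material balance + equilibrium reduce to Σ zᵢ(Kᵢ−1)/(1+ψ(Kᵢ−1)) = 0.
g(0) = ΣzᵢKᵢ − 1 = 0.230 and g(1) = 1 − Σzᵢ/Kᵢ = -1.197, so a root lies in (0, 1).
Iterate (Newton) starting at ψ = 0.5:
  ψ = 0.500: g = -0.2134, g' = -0.982 → ψ = 0.283
  ψ = 0.283: g = -0.0199, g' = -0.840 → ψ = 0.259
Converged at ψ = 0.259.

ψ = 0.259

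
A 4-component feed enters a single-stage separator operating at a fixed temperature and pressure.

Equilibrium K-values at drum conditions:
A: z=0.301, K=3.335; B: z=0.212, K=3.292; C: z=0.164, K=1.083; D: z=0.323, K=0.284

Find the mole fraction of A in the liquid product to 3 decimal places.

Let ψ = V/F and solve Σ zᵢ(Kᵢ−1)/(1+ψ(Kᵢ−1)) = 0.
g(0) = ΣzᵢKᵢ − 1 = 0.971 and g(1) = 1 − Σzᵢ/Kᵢ = -0.443, so a root lies in (0, 1).
Newton iteration, ψ⁰ = 0.5:
  ψ = 0.500: g = 0.2035, g' = -0.994 → ψ = 0.705
  ψ = 0.705: g = -0.0025, g' = -1.073 → ψ = 0.702
Converged at ψ = 0.702.
Compositions from xᵢ = zᵢ/(1+ψ(Kᵢ−1)), yᵢ = Kᵢxᵢ:
  A: x = 0.114, y = 0.380
  B: x = 0.081, y = 0.267
  C: x = 0.155, y = 0.168
  D: x = 0.650, y = 0.185

x_A = 0.114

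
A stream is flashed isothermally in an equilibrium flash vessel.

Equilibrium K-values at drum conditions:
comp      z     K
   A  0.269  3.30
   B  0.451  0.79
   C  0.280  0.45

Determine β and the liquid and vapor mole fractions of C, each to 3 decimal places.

β = 0.440, x_C = 0.369, y_C = 0.166

Rachford–Rice: g(β) = Σ zᵢ(Kᵢ−1)/(1+β(Kᵢ−1)) = 0.
g(0) = ΣzᵢKᵢ − 1 = 0.370 and g(1) = 1 − Σzᵢ/Kᵢ = -0.275, so a root lies in (0, 1).
Iterate (Newton) starting at β = 0.5:
  β = 0.500: g = -0.0305, g' = -0.494 → β = 0.438
  β = 0.438: g = 0.0009, g' = -0.524 → β = 0.440
Converged at β = 0.440.
Compositions from xᵢ = zᵢ/(1+β(Kᵢ−1)), yᵢ = Kᵢxᵢ:
  A: x = 0.134, y = 0.441
  B: x = 0.497, y = 0.393
  C: x = 0.369, y = 0.166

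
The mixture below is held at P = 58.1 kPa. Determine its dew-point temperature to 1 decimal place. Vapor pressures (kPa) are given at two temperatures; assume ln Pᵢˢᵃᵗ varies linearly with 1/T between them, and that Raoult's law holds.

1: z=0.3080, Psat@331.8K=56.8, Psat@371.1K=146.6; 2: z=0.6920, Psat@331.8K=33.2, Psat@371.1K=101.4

T = 346.1 K

Dew-point temperature: Σzᵢ·P/Pᵢˢᵃᵗ(T) = 1. Interpolate ln Pᵢˢᵃᵗ = aᵢ + bᵢ/T.
  T = 331.8 K: ΣzᵢP/Pᵢˢᵃᵗ = 1.5260
  T = 371.1 K: ΣzᵢP/Pᵢˢᵃᵗ = 0.5186
  T = 351.5 K: ΣzᵢP/Pᵢˢᵃᵗ = 0.8614
  T = 341.6 K: ΣzᵢP/Pᵢˢᵃᵗ = 1.1386
  T = 346.6 K: ΣzᵢP/Pᵢˢᵃᵗ = 0.9870
  T = 344.1 K: ΣzᵢP/Pᵢˢᵃᵗ = 1.0595
  T = 345.4 K: ΣzᵢP/Pᵢˢᵃᵗ = 1.0210
Interpolating between 345.4 K and 346.6 K gives T ≈ 346.1 K.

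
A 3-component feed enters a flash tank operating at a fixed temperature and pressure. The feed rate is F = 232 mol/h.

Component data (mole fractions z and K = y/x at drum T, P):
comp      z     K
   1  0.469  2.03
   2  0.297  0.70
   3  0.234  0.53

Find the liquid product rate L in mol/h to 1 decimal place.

L = 66.7 mol/h

Rachford–Rice: g(V/F) = Σ zᵢ(Kᵢ−1)/(1+V/F(Kᵢ−1)) = 0.
Feasibility: ΣzᵢKᵢ = 1.284, Σzᵢ/Kᵢ = 1.097 — both > 1, two phases present.
Newton–Raphson from V/F = 0.39:
  V/F = 0.390: g = 0.1091, g' = -0.365 → V/F = 0.689
  V/F = 0.689: g = 0.0077, g' = -0.326 → V/F = 0.712
Converged at V/F = 0.712.
Then V = V/F·F = 0.7123·232 = 165.3 mol/h and L = F − V = 66.7 mol/h.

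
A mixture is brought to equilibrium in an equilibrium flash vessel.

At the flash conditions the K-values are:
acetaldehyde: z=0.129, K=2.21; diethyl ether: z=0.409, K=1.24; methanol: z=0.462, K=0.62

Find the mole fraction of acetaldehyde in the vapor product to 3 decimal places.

Material balance + equilibrium reduce to Σ zᵢ(Kᵢ−1)/(1+V/F(Kᵢ−1)) = 0.
g(0) = ΣzᵢKᵢ − 1 = 0.079 and g(1) = 1 − Σzᵢ/Kᵢ = -0.133, so a root lies in (0, 1).
Newton iteration, V/F⁰ = 0.5:
  V/F = 0.500: g = -0.0318, g' = -0.194 → V/F = 0.336
  V/F = 0.336: g = 0.0006, g' = -0.203 → V/F = 0.339
Converged at V/F = 0.339.
Compositions from xᵢ = zᵢ/(1+V/F(Kᵢ−1)), yᵢ = Kᵢxᵢ:
  acetaldehyde: x = 0.091, y = 0.202
  diethyl ether: x = 0.378, y = 0.469
  methanol: x = 0.530, y = 0.329

y_acetaldehyde = 0.202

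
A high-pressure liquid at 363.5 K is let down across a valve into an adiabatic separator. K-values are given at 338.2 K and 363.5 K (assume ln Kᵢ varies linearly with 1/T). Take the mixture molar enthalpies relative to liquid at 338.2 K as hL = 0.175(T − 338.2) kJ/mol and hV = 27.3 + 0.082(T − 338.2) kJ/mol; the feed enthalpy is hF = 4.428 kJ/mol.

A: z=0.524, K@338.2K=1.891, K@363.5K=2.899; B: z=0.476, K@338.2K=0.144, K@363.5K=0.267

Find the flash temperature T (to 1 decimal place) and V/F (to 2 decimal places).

Adiabatic flash: solve Rachford–Rice at each trial T, then check hF = ψ·hV(T) + (1−ψ)·hL(T).
  T = 338.2 K: K = (1.891, 0.144), RR gives ψ = 0.078, H_out = 2.127 kJ/mol
  T = 363.5 K: K = (2.899, 0.267), RR gives ψ = 0.464, H_out = 16.008 kJ/mol
  T = 350.9 K: K = (2.361, 0.199), RR gives ψ = 0.304, H_out = 10.167 kJ/mol
  T = 344.5 K: K = (2.116, 0.169), RR gives ψ = 0.204, H_out = 6.557 kJ/mol
  T = 341.4 K: K = (2.003, 0.156), RR gives ψ = 0.147, H_out = 4.519 kJ/mol
  T = 339.8 K: K = (1.946, 0.150), RR gives ψ = 0.114, H_out = 3.366 kJ/mol
Linear interpolation between T = 339.8 (H_out = 3.366) and T = 341.4 (H_out = 4.519) on hF = 4.428 gives T ≈ 341.3 K, at which ψ = 0.14.

T = 341.3 K, V/F = 0.14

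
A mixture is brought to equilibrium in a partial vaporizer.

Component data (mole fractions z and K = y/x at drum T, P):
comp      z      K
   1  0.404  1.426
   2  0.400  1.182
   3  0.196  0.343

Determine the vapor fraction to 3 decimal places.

Rachford–Rice: g(ψ) = Σ zᵢ(Kᵢ−1)/(1+ψ(Kᵢ−1)) = 0.
g(0) = ΣzᵢKᵢ − 1 = 0.116 and g(1) = 1 − Σzᵢ/Kᵢ = -0.193, so a root lies in (0, 1).
Iterate (Newton) starting at ψ = 0.5:
  ψ = 0.500: g = 0.0168, g' = -0.249 → ψ = 0.568
  ψ = 0.568: g = -0.0008, g' = -0.274 → ψ = 0.565
Converged at ψ = 0.565.

ψ = 0.565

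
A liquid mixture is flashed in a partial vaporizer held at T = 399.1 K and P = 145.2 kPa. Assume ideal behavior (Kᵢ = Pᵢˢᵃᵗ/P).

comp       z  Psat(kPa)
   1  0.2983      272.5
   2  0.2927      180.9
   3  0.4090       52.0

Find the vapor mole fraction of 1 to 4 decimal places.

y_1 = 0.4854

Raoult's law: Kᵢ = Pᵢˢᵃᵗ/P = Pᵢˢᵃᵗ/145.2.
  K_1 = 272.5/145.2 = 1.876722, K_2 = 180.9/145.2 = 1.245868, K_3 = 52.0/145.2 = 0.358127
Iterate (Newton) starting at ψ = 0.5:
  ψ = 0.5000: g = -0.14069, g' = -0.4903 → ψ = 0.2130
  ψ = 0.2130: g = -0.01536, g' = -0.4049 → ψ = 0.1751
  ψ = 0.1751: g = -0.00005, g' = -0.4025 → ψ = 0.1750
Converged at ψ = 0.1750.
Compositions from xᵢ = zᵢ/(1+ψ(Kᵢ−1)), yᵢ = Kᵢxᵢ:
  1: x = 0.2586, y = 0.4854
  2: x = 0.2806, y = 0.3496
  3: x = 0.4607, y = 0.1650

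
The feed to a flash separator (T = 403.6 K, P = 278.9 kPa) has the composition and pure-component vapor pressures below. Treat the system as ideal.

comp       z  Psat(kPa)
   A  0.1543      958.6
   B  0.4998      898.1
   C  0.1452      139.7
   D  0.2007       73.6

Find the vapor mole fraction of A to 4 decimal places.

y_A = 0.1742

Raoult's law: Kᵢ = Pᵢˢᵃᵗ/P = Pᵢˢᵃᵗ/278.9.
  K_A = 958.6/278.9 = 3.437074, K_B = 898.1/278.9 = 3.220151, K_C = 139.7/278.9 = 0.500896, K_D = 73.6/278.9 = 0.263894
Material balance + equilibrium reduce to Σ zᵢ(Kᵢ−1)/(1+V/F(Kᵢ−1)) = 0.
g(0) = ΣzᵢKᵢ − 1 = 1.2655 and g(1) = 1 − Σzᵢ/Kᵢ = -0.2505, so a root lies in (0, 1).
Newton–Raphson from V/F = 0.5:
  V/F = 0.5000: g = 0.36502, g' = -1.0760 → V/F = 0.8392
  V/F = 0.8392: g = -0.00018, g' = -1.2507 → V/F = 0.8391
Converged at V/F = 0.8391.
Compositions from xᵢ = zᵢ/(1+V/F(Kᵢ−1)), yᵢ = Kᵢxᵢ:
  A: x = 0.0507, y = 0.1742
  B: x = 0.1746, y = 0.5622
  C: x = 0.2498, y = 0.1251
  D: x = 0.5249, y = 0.1385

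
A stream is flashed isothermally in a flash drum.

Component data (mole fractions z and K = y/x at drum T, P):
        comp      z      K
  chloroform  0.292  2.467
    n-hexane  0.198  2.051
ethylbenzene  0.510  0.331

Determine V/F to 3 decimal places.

Newton–Raphson from V/F = 0.5:
  V/F = 0.500: g = -0.1292, g' = -0.818 → V/F = 0.342
  V/F = 0.342: g = -0.0042, g' = -0.781 → V/F = 0.337
Converged at V/F = 0.337.

V/F = 0.337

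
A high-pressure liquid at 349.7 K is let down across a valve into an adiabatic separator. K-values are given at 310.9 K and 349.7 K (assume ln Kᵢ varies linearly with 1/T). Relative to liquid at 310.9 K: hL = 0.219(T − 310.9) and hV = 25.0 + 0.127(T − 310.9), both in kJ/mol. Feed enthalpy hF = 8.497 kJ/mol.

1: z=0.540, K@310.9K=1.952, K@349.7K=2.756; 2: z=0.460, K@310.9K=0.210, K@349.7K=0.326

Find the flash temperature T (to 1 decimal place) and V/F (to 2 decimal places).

T = 318.3 K, V/F = 0.28

Adiabatic flash: solve Rachford–Rice at each trial T, then check hF = ψ·hV(T) + (1−ψ)·hL(T).
  T = 310.9 K: K = (1.952, 0.210), RR gives ψ = 0.200, H_out = 5.009 kJ/mol
  T = 349.7 K: K = (2.756, 0.326), RR gives ψ = 0.539, H_out = 20.053 kJ/mol
  T = 330.3 K: K = (2.343, 0.265), RR gives ψ = 0.392, H_out = 13.354 kJ/mol
  T = 320.6 K: K = (2.145, 0.237), RR gives ψ = 0.306, H_out = 9.491 kJ/mol
  T = 315.8 K: K = (2.048, 0.223), RR gives ψ = 0.257, H_out = 7.371 kJ/mol
  T = 318.2 K: K = (2.096, 0.230), RR gives ψ = 0.282, H_out = 8.452 kJ/mol
Linear interpolation between T = 318.2 (H_out = 8.452) and T = 320.6 (H_out = 9.491) on hF = 8.497 gives T ≈ 318.3 K, at which ψ = 0.28.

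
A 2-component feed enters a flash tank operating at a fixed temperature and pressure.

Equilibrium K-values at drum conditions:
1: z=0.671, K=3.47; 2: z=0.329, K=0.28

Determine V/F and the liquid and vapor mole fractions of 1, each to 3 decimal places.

V/F = 0.799, x_1 = 0.226, y_1 = 0.783

Material balance + equilibrium reduce to Σ zᵢ(Kᵢ−1)/(1+V/F(Kᵢ−1)) = 0.
Feasibility: ΣzᵢKᵢ = 2.420, Σzᵢ/Kᵢ = 1.368 — both > 1, two phases present.
Binary case is linear: z₁(K₁−1)(1+V/F(K₂−1)) + z₂(K₂−1)(1+V/F(K₁−1)) = 0
⇒ V/F = [z₁(K₁−1)+z₂(K₂−1)] / [−(K₁−1)(K₂−1)] = 1.4205/1.7784 = 0.799
Compositions from xᵢ = zᵢ/(1+V/F(Kᵢ−1)), yᵢ = Kᵢxᵢ:
  1: x = 0.226, y = 0.783
  2: x = 0.774, y = 0.217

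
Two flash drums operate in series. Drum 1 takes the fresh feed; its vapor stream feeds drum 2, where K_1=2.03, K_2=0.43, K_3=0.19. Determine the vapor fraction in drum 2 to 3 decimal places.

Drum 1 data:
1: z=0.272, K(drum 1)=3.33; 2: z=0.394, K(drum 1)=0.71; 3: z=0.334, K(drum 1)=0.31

Drum 1:
Let ψ₁ = V/F and solve Σ zᵢ(Kᵢ−1)/(1+ψ₁(Kᵢ−1)) = 0.
Check two-phase: ΣzᵢKᵢ = 1.289 > 1 and Σzᵢ/Kᵢ = 1.714 > 1, so g(0) = 0.289 > 0 and g(1) = -0.714 < 0.
Iterate (Newton) starting at ψ₁ = 0.5:
  ψ₁ = 0.500: g = -0.1928, g' = -0.731 → ψ₁ = 0.236
  ψ₁ = 0.236: g = 0.0107, g' = -0.879 → ψ₁ = 0.248
  ψ₁ = 0.248: g = 0.0001, g' = -0.862 → ψ₁ = 0.249
Converged at ψ₁ = 0.249.
Drum-1 compositions:
  1: x = 0.172, y = 0.574
  2: x = 0.425, y = 0.301
  3: x = 0.403, y = 0.125
Drum-2 feed = drum-1 vapor: z₂ = (0.5735, 0.3015, 0.1250).
Drum 2:
Let ψ₂ = V/F and solve Σ zᵢ(Kᵢ−1)/(1+ψ₂(Kᵢ−1)) = 0.
g(0) = ΣzᵢKᵢ − 1 = 0.318 and g(1) = 1 − Σzᵢ/Kᵢ = -0.641, so a root lies in (0, 1).
Newton–Raphson from ψ₂ = 0.5:
  ψ₂ = 0.500: g = -0.0205, g' = -0.688 → ψ₂ = 0.470
Converged at ψ₂ = 0.470.
  1: x = 0.387, y = 0.785
  2: x = 0.412, y = 0.177
  3: x = 0.202, y = 0.038

V/F (drum 2) = 0.470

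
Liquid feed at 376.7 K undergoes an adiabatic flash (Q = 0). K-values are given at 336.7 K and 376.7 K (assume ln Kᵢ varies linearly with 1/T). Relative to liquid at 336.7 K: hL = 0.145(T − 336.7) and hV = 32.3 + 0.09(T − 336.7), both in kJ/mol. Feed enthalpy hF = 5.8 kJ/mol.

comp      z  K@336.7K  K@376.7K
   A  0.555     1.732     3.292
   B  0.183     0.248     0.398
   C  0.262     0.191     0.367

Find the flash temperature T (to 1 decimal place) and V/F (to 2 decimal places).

T = 339.3 K, V/F = 0.17

Adiabatic flash: solve Rachford–Rice at each trial T, then check hF = ψ·hV(T) + (1−ψ)·hL(T).
  T = 336.7 K: K = (1.732, 0.248, 0.191), RR gives ψ = 0.099, H_out = 3.182 kJ/mol
  T = 376.7 K: K = (3.292, 0.398, 0.367), RR gives ψ = 0.700, H_out = 26.877 kJ/mol
  T = 356.7 K: K = (2.431, 0.318, 0.270), RR gives ψ = 0.470, H_out = 17.563 kJ/mol
  T = 346.7 K: K = (2.062, 0.282, 0.228), RR gives ψ = 0.321, H_out = 11.641 kJ/mol
  T = 341.7 K: K = (1.892, 0.265, 0.209), RR gives ψ = 0.224, H_out = 7.887 kJ/mol
  T = 339.2 K: K = (1.811, 0.256, 0.200), RR gives ψ = 0.165, H_out = 5.684 kJ/mol
  T = 340.4 K: K = (1.850, 0.260, 0.204), RR gives ψ = 0.194, H_out = 6.775 kJ/mol
Linear interpolation between T = 339.2 (H_out = 5.684) and T = 340.4 (H_out = 6.775) on hF = 5.8 gives T ≈ 339.3 K, at which ψ = 0.17.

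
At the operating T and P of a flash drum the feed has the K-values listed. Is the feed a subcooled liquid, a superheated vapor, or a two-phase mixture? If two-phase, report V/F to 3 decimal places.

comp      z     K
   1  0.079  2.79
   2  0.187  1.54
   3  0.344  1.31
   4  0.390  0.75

superheated vapor

ΣzᵢKᵢ = 1.252; Σzᵢ/Kᵢ = 0.932.
Since Σzᵢ/Kᵢ < 1 the mixture is above its dew point — single vapor phase.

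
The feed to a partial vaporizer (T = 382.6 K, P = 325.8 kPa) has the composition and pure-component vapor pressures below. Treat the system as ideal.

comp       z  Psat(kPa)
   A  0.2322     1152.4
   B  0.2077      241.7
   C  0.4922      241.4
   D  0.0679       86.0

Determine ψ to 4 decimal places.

ψ = 0.4401

Raoult's law: Kᵢ = Pᵢˢᵃᵗ/P = Pᵢˢᵃᵗ/325.8.
  K_A = 1152.4/325.8 = 3.537139, K_B = 241.7/325.8 = 0.741866, K_C = 241.4/325.8 = 0.740945, K_D = 86.0/325.8 = 0.263966
Let ψ = V/F and solve Σ zᵢ(Kᵢ−1)/(1+ψ(Kᵢ−1)) = 0.
g(0) = ΣzᵢKᵢ − 1 = 0.3580 and g(1) = 1 − Σzᵢ/Kᵢ = -0.2671, so a root lies in (0, 1).
Iterate (Newton) starting at ψ = 0.68:
  ψ = 0.6800: g = -0.10368, g' = -0.4177 → ψ = 0.4318
  ψ = 0.4318: g = 0.00397, g' = -0.4788 → ψ = 0.4401
Converged at ψ = 0.4401.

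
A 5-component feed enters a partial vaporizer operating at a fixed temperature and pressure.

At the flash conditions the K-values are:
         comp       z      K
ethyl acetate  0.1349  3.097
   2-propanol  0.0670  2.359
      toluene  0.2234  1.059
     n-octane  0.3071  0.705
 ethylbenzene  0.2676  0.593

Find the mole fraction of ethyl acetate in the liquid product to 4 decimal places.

x_ethyl acetate = 0.0752

Newton–Raphson from ψ = 0.36:
  ψ = 0.3600: g = 0.00627, g' = -0.3435 → ψ = 0.3783
  ψ = 0.3783: g = 0.00008, g' = -0.3350 → ψ = 0.3785
Converged at ψ = 0.3785.
Compositions from xᵢ = zᵢ/(1+ψ(Kᵢ−1)), yᵢ = Kᵢxᵢ:
  ethyl acetate: x = 0.0752, y = 0.2329
  2-propanol: x = 0.0442, y = 0.1044
  toluene: x = 0.2185, y = 0.2314
  n-octane: x = 0.3457, y = 0.2437
  ethylbenzene: x = 0.3163, y = 0.1876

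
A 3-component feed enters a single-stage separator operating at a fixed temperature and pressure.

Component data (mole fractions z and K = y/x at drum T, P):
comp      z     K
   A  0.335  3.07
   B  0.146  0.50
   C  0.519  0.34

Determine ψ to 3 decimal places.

ψ = 0.214

Material balance + equilibrium reduce to Σ zᵢ(Kᵢ−1)/(1+ψ(Kᵢ−1)) = 0.
Feasibility: ΣzᵢKᵢ = 1.278, Σzᵢ/Kᵢ = 1.928 — both > 1, two phases present.
Iterate (Newton) starting at ψ = 0.52:
  ψ = 0.520: g = -0.2862, g' = -0.924 → ψ = 0.210
  ψ = 0.210: g = 0.0040, g' = -1.047 → ψ = 0.214
Converged at ψ = 0.214.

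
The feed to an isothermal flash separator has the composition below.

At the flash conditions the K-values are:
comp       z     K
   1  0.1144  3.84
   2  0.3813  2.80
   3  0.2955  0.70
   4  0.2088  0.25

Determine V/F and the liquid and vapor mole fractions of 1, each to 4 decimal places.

Material balance + equilibrium reduce to Σ zᵢ(Kᵢ−1)/(1+V/F(Kᵢ−1)) = 0.
Check two-phase: ΣzᵢKᵢ = 1.7660 > 1 and Σzᵢ/Kᵢ = 1.4233 > 1, so g(0) = 0.7660 > 0 and g(1) = -0.4233 < 0.
Newton iteration, V/F⁰ = 0.5:
  V/F = 0.5000: g = 0.14063, g' = -0.8373 → V/F = 0.6680
  V/F = 0.6680: g = -0.00089, g' = -0.8779 → V/F = 0.6670
Converged at V/F = 0.6670.
Compositions from xᵢ = zᵢ/(1+V/F(Kᵢ−1)), yᵢ = Kᵢxᵢ:
  1: x = 0.0395, y = 0.1518
  2: x = 0.1733, y = 0.4852
  3: x = 0.3694, y = 0.2586
  4: x = 0.4178, y = 0.1044

V/F = 0.6670, x_1 = 0.0395, y_1 = 0.1518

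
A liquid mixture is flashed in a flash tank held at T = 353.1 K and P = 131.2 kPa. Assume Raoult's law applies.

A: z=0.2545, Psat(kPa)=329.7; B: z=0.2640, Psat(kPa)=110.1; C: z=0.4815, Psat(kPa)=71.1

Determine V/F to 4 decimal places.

Raoult's law: Kᵢ = Pᵢˢᵃᵗ/P = Pᵢˢᵃᵗ/131.2.
  K_A = 329.7/131.2 = 2.512957, K_B = 110.1/131.2 = 0.839177, K_C = 71.1/131.2 = 0.541921
Material balance + equilibrium reduce to Σ zᵢ(Kᵢ−1)/(1+V/F(Kᵢ−1)) = 0.
g(0) = ΣzᵢKᵢ − 1 = 0.1220 and g(1) = 1 − Σzᵢ/Kᵢ = -0.3044, so a root lies in (0, 1).
Newton iteration, V/F⁰ = 0.56:
  V/F = 0.5600: g = -0.13488, g' = -0.3618 → V/F = 0.1871
  V/F = 0.1871: g = 0.01506, g' = -0.4820 → V/F = 0.2184
  V/F = 0.2184: g = 0.00033, g' = -0.4612 → V/F = 0.2191
Converged at V/F = 0.2191.

V/F = 0.2191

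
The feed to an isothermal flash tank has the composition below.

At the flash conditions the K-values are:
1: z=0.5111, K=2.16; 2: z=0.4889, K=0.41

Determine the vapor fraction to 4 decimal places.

ψ = 0.4448

Material balance + equilibrium reduce to Σ zᵢ(Kᵢ−1)/(1+ψ(Kᵢ−1)) = 0.
Check two-phase: ΣzᵢKᵢ = 1.3044 > 1 and Σzᵢ/Kᵢ = 1.4291 > 1, so g(0) = 0.3044 > 0 and g(1) = -0.4291 < 0.
Binary case is linear: z₁(K₁−1)(1+ψ(K₂−1)) + z₂(K₂−1)(1+ψ(K₁−1)) = 0
⇒ ψ = [z₁(K₁−1)+z₂(K₂−1)] / [−(K₁−1)(K₂−1)] = 0.30443/0.68440 = 0.4448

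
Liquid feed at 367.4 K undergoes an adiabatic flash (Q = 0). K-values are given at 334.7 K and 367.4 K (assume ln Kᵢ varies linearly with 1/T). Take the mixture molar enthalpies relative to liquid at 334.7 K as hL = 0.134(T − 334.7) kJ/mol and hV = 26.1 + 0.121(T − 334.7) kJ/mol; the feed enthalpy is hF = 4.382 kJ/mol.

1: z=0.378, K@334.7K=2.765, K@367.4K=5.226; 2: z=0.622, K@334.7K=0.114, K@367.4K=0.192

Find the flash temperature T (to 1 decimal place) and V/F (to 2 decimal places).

T = 340.4 K, V/F = 0.14

Adiabatic flash: solve Rachford–Rice at each trial T, then check hF = ψ·hV(T) + (1−ψ)·hL(T).
  T = 334.7 K: K = (2.765, 0.114), RR gives ψ = 0.074, H_out = 1.937 kJ/mol
  T = 367.4 K: K = (5.226, 0.192), RR gives ψ = 0.321, H_out = 12.614 kJ/mol
  T = 351.0 K: K = (3.854, 0.150), RR gives ψ = 0.227, H_out = 8.050 kJ/mol
  T = 342.9 K: K = (3.281, 0.131), RR gives ψ = 0.162, H_out = 5.319 kJ/mol
  T = 338.8 K: K = (3.015, 0.122), RR gives ψ = 0.122, H_out = 3.728 kJ/mol
  T = 340.9 K: K = (3.149, 0.127), RR gives ψ = 0.143, H_out = 4.564 kJ/mol
Linear interpolation between T = 338.8 (H_out = 3.728) and T = 340.9 (H_out = 4.564) on hF = 4.382 gives T ≈ 340.4 K, at which ψ = 0.14.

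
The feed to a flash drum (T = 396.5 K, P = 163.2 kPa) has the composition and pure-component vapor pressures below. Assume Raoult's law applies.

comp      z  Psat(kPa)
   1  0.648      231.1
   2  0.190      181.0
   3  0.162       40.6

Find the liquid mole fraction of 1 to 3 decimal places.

x_1 = 0.513

Raoult's law: Kᵢ = Pᵢˢᵃᵗ/P = Pᵢˢᵃᵗ/163.2.
  K_1 = 231.1/163.2 = 1.41605, K_2 = 181.0/163.2 = 1.10907, K_3 = 40.6/163.2 = 0.24877
Let ψ = V/F and solve Σ zᵢ(Kᵢ−1)/(1+ψ(Kᵢ−1)) = 0.
g(0) = ΣzᵢKᵢ − 1 = 0.169 and g(1) = 1 − Σzᵢ/Kᵢ = -0.280, so a root lies in (0, 1).
Newton–Raphson from ψ = 0.68:
  ψ = 0.680: g = -0.0193, g' = -0.452 → ψ = 0.637
  ψ = 0.637: g = -0.0010, g' = -0.408 → ψ = 0.635
Converged at ψ = 0.635.
Compositions from xᵢ = zᵢ/(1+ψ(Kᵢ−1)), yᵢ = Kᵢxᵢ:
  1: x = 0.513, y = 0.726
  2: x = 0.178, y = 0.197
  3: x = 0.310, y = 0.077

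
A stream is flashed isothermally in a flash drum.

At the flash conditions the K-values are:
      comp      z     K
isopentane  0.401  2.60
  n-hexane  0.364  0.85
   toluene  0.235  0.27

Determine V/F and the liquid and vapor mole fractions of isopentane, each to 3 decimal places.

Newton–Raphson from V/F = 0.56:
  V/F = 0.560: g = -0.0114, g' = -0.654 → V/F = 0.543
  V/F = 0.543: g = -0.0001, g' = -0.647 → V/F = 0.542
Converged at V/F = 0.542.
Compositions from xᵢ = zᵢ/(1+V/F(Kᵢ−1)), yᵢ = Kᵢxᵢ:
  isopentane: x = 0.215, y = 0.558
  n-hexane: x = 0.396, y = 0.337
  toluene: x = 0.389, y = 0.105

V/F = 0.542, x_isopentane = 0.215, y_isopentane = 0.558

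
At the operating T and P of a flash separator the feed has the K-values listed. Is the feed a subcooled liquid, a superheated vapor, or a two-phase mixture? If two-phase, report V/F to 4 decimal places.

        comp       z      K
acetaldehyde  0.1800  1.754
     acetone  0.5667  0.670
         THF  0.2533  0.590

subcooled liquid

ΣzᵢKᵢ = 0.8449; Σzᵢ/Kᵢ = 1.3778.
Since ΣzᵢKᵢ < 1 the mixture is below its bubble point — single liquid phase.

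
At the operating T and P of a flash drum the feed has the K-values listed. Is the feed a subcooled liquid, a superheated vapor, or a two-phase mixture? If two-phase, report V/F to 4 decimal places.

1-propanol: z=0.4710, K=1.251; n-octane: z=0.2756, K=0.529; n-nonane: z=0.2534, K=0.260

subcooled liquid

ΣzᵢKᵢ = 0.8009; Σzᵢ/Kᵢ = 1.8721.
Since ΣzᵢKᵢ < 1 the mixture is below its bubble point — single liquid phase.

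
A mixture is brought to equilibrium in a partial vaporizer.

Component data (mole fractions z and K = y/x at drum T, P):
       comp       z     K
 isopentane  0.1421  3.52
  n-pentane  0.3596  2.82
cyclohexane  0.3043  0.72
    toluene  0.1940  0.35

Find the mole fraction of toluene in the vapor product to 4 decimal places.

Rachford–Rice: g(ψ) = Σ zᵢ(Kᵢ−1)/(1+ψ(Kᵢ−1)) = 0.
Check two-phase: ΣzᵢKᵢ = 1.8013 > 1 and Σzᵢ/Kᵢ = 1.1448 > 1, so g(0) = 0.8013 > 0 and g(1) = -0.1448 < 0.
Iterate (Newton) starting at ψ = 0.5:
  ψ = 0.5000: g = 0.21521, g' = -0.7153 → ψ = 0.8009
  ψ = 0.8009: g = 0.01211, g' = -0.6925 → ψ = 0.8183
  ψ = 0.8183: g = -0.00009, g' = -0.7027 → ψ = 0.8182
Converged at ψ = 0.8182.
Compositions from xᵢ = zᵢ/(1+ψ(Kᵢ−1)), yᵢ = Kᵢxᵢ:
  isopentane: x = 0.0464, y = 0.1634
  n-pentane: x = 0.1445, y = 0.4074
  cyclohexane: x = 0.3947, y = 0.2842
  toluene: x = 0.4144, y = 0.1450

y_toluene = 0.1450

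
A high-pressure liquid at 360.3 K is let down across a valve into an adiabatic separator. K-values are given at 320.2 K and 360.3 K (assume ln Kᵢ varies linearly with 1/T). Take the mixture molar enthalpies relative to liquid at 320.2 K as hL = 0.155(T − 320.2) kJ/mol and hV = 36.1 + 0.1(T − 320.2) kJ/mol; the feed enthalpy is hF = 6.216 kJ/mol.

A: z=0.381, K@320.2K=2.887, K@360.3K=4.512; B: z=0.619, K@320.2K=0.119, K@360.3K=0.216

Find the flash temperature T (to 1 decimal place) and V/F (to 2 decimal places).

T = 326.5 K, V/F = 0.15

Adiabatic flash: solve Rachford–Rice at each trial T, then check hF = ψ·hV(T) + (1−ψ)·hL(T).
  T = 320.2 K: K = (2.887, 0.119), RR gives ψ = 0.104, H_out = 3.770 kJ/mol
  T = 360.3 K: K = (4.512, 0.216), RR gives ψ = 0.310, H_out = 16.713 kJ/mol
  T = 340.2 K: K = (3.655, 0.163), RR gives ψ = 0.222, H_out = 10.873 kJ/mol
  T = 330.2 K: K = (3.260, 0.140), RR gives ψ = 0.169, H_out = 7.562 kJ/mol
  T = 325.2 K: K = (3.071, 0.129), RR gives ψ = 0.139, H_out = 5.740 kJ/mol
  T = 327.7 K: K = (3.165, 0.135), RR gives ψ = 0.154, H_out = 6.668 kJ/mol
  T = 326.4 K: K = (3.116, 0.132), RR gives ψ = 0.146, H_out = 6.190 kJ/mol
Linear interpolation between T = 326.4 (H_out = 6.190) and T = 327.7 (H_out = 6.668) on hF = 6.216 gives T ≈ 326.5 K, at which ψ = 0.15.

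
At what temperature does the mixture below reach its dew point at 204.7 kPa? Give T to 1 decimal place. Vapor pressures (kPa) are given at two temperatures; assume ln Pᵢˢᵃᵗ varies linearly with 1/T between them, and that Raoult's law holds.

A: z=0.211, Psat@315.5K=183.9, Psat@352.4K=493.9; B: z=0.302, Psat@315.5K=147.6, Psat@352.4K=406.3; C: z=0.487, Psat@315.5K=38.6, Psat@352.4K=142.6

T = 350.3 K

Dew-point temperature: Σzᵢ·P/Pᵢˢᵃᵗ(T) = 1. Interpolate ln Pᵢˢᵃᵗ = aᵢ + bᵢ/T.
  T = 315.5 K: ΣzᵢP/Pᵢˢᵃᵗ = 3.2363
  T = 352.4 K: ΣzᵢP/Pᵢˢᵃᵗ = 0.9387
  T = 333.9 K: ΣzᵢP/Pᵢˢᵃᵗ = 1.6838
  T = 343.1 K: ΣzᵢP/Pᵢˢᵃᵗ = 1.2487
  T = 347.8 K: ΣzᵢP/Pᵢˢᵃᵗ = 1.0788
  T = 350.1 K: ΣzᵢP/Pᵢˢᵃᵗ = 1.0058
Interpolating between 350.1 K and 352.4 K gives T ≈ 350.3 K.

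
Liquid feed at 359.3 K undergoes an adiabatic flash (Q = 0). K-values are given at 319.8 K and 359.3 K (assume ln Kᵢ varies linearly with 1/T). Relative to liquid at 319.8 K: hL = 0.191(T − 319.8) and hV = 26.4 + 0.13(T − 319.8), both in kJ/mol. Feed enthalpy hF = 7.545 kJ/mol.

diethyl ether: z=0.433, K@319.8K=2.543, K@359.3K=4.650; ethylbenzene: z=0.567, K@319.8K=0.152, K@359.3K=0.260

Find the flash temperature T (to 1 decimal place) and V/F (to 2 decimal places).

Adiabatic flash: solve Rachford–Rice at each trial T, then check hF = ψ·hV(T) + (1−ψ)·hL(T).
  T = 319.8 K: K = (2.543, 0.152), RR gives ψ = 0.143, H_out = 3.779 kJ/mol
  T = 359.3 K: K = (4.650, 0.260), RR gives ψ = 0.430, H_out = 17.855 kJ/mol
  T = 339.6 K: K = (3.502, 0.202), RR gives ψ = 0.316, H_out = 11.744 kJ/mol
  T = 329.7 K: K = (2.999, 0.176), RR gives ψ = 0.242, H_out = 8.129 kJ/mol
  T = 324.8 K: K = (2.767, 0.164), RR gives ψ = 0.197, H_out = 6.096 kJ/mol
  T = 327.2 K: K = (2.879, 0.170), RR gives ψ = 0.220, H_out = 7.117 kJ/mol
  T = 328.4 K: K = (2.936, 0.173), RR gives ψ = 0.231, H_out = 7.609 kJ/mol
Linear interpolation between T = 327.2 (H_out = 7.117) and T = 328.4 (H_out = 7.609) on hF = 7.545 gives T ≈ 328.2 K, at which ψ = 0.23.

T = 328.2 K, V/F = 0.23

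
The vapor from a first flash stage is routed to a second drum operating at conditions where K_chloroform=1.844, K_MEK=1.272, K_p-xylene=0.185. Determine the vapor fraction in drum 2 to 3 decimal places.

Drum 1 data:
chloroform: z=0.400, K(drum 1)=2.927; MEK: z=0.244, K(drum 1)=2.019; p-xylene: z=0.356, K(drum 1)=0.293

Drum 1:
Rachford–Rice: g(ψ₁) = Σ zᵢ(Kᵢ−1)/(1+ψ₁(Kᵢ−1)) = 0.
Feasibility: ΣzᵢKᵢ = 1.768, Σzᵢ/Kᵢ = 1.473 — both > 1, two phases present.
Iterate (Newton) starting at ψ₁ = 0.36:
  ψ₁ = 0.360: g = 0.2994, g' = -0.974 → ψ₁ = 0.667
  ψ₁ = 0.667: g = 0.0085, g' = -1.012 → ψ₁ = 0.676
Converged at ψ₁ = 0.676.
Drum-1 compositions:
  chloroform: x = 0.174, y = 0.509
  MEK: x = 0.144, y = 0.292
  p-xylene: x = 0.682, y = 0.200
Drum-2 feed = drum-1 vapor: z₂ = (0.5085, 0.2917, 0.1998).
Drum 2:
Rachford–Rice: g(ψ₂) = Σ zᵢ(Kᵢ−1)/(1+ψ₂(Kᵢ−1)) = 0.
g(0) = ΣzᵢKᵢ − 1 = 0.346 and g(1) = 1 − Σzᵢ/Kᵢ = -0.585, so a root lies in (0, 1).
Newton iteration, ψ₂⁰ = 0.5:
  ψ₂ = 0.500: g = 0.0969, g' = -0.574 → ψ₂ = 0.669
  ψ₂ = 0.669: g = -0.0164, g' = -0.805 → ψ₂ = 0.648
Converged at ψ₂ = 0.648.
  chloroform: x = 0.329, y = 0.606
  MEK: x = 0.248, y = 0.315
  p-xylene: x = 0.423, y = 0.078

V/F (drum 2) = 0.648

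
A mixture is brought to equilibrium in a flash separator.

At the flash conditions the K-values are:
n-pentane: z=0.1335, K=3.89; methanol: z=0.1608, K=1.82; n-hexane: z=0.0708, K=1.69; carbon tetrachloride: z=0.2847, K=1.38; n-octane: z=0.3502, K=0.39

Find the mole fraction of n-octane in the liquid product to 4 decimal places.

x_n-octane = 0.5669

Iterate (Newton) starting at ψ = 0.5:
  ψ = 0.5000: g = 0.07118, g' = -0.5583 → ψ = 0.6275
  ψ = 0.6275: g = -0.00045, g' = -0.5733 → ψ = 0.6267
Converged at ψ = 0.6267.
Compositions from xᵢ = zᵢ/(1+ψ(Kᵢ−1)), yᵢ = Kᵢxᵢ:
  n-pentane: x = 0.0475, y = 0.1847
  methanol: x = 0.1062, y = 0.1933
  n-hexane: x = 0.0494, y = 0.0835
  carbon tetrachloride: x = 0.2299, y = 0.3173
  n-octane: x = 0.5669, y = 0.2211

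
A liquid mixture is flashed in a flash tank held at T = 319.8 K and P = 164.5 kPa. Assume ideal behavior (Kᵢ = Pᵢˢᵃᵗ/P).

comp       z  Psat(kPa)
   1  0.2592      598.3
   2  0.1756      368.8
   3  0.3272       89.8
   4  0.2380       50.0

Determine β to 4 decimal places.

β = 0.4794

Raoult's law: Kᵢ = Pᵢˢᵃᵗ/P = Pᵢˢᵃᵗ/164.5.
  K_1 = 598.3/164.5 = 3.637082, K_2 = 368.8/164.5 = 2.241945, K_3 = 89.8/164.5 = 0.545897, K_4 = 50.0/164.5 = 0.303951
Let β = V/F and solve Σ zᵢ(Kᵢ−1)/(1+β(Kᵢ−1)) = 0.
Feasibility: ΣzᵢKᵢ = 1.5874, Σzᵢ/Kᵢ = 1.5320 — both > 1, two phases present.
Iterate (Newton) starting at β = 0.5:
  β = 0.5000: g = -0.01697, g' = -0.8226 → β = 0.4794
Converged at β = 0.4794.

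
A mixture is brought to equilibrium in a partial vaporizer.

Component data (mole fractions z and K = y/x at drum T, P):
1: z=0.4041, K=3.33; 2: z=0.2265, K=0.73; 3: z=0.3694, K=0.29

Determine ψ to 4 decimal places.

ψ = 0.4549

Let ψ = V/F and solve Σ zᵢ(Kᵢ−1)/(1+ψ(Kᵢ−1)) = 0.
g(0) = ΣzᵢKᵢ − 1 = 0.6181 and g(1) = 1 − Σzᵢ/Kᵢ = -0.7054, so a root lies in (0, 1).
Newton–Raphson from ψ = 0.54:
  ψ = 0.5400: g = -0.08000, g' = -0.9426 → ψ = 0.4551
  ψ = 0.4551: g = -0.00025, g' = -0.9447 → ψ = 0.4549
Converged at ψ = 0.4549.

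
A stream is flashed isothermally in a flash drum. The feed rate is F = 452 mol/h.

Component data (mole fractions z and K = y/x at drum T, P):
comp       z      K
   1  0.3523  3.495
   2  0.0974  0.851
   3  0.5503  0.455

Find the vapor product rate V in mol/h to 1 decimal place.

V = 204.1 mol/h

Newton–Raphson from β = 0.54:
  β = 0.5400: g = -0.06630, g' = -0.7288 → β = 0.4490
  β = 0.4490: g = 0.00191, g' = -0.7768 → β = 0.4515
Converged at β = 0.4515.
Then V = β·F = 0.4515·452 = 204.1 mol/h and L = F − V = 247.9 mol/h.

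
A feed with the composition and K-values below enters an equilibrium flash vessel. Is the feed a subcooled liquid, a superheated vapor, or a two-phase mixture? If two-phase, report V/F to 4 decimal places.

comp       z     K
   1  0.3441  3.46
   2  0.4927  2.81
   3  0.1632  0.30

superheated vapor

ΣzᵢKᵢ = 2.6240; Σzᵢ/Kᵢ = 0.8188.
Since Σzᵢ/Kᵢ < 1 the mixture is above its dew point — single vapor phase.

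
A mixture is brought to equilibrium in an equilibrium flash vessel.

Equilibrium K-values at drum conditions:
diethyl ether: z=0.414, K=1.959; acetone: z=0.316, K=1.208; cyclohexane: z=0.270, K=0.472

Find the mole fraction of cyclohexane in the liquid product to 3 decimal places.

Let ψ = V/F and solve Σ zᵢ(Kᵢ−1)/(1+ψ(Kᵢ−1)) = 0.
Feasibility: ΣzᵢKᵢ = 1.320, Σzᵢ/Kᵢ = 1.045 — both > 1, two phases present.
Newton–Raphson from ψ = 0.5:
  ψ = 0.500: g = 0.1342, g' = -0.324 → ψ = 0.914
  ψ = 0.914: g = -0.0087, g' = -0.399 → ψ = 0.892
Converged at ψ = 0.892.
Compositions from xᵢ = zᵢ/(1+ψ(Kᵢ−1)), yᵢ = Kᵢxᵢ:
  diethyl ether: x = 0.223, y = 0.437
  acetone: x = 0.267, y = 0.322
  cyclohexane: x = 0.510, y = 0.241

x_cyclohexane = 0.510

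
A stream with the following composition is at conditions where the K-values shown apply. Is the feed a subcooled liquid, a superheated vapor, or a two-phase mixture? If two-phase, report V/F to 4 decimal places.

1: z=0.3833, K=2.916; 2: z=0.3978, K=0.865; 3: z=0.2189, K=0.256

ΣzᵢKᵢ = 1.5178; Σzᵢ/Kᵢ = 1.4464.
Both exceed 1, so a two-phase solution exists.
Let ψ = V/F and solve Σ zᵢ(Kᵢ−1)/(1+ψ(Kᵢ−1)) = 0.
Newton–Raphson from ψ = 0.5:
  ψ = 0.5000: g = 0.05815, g' = -0.6826 → ψ = 0.5852
  ψ = 0.5852: g = -0.00054, g' = -0.7014 → ψ = 0.5844
Converged at ψ = 0.5844.

two-phase, V/F = 0.5844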